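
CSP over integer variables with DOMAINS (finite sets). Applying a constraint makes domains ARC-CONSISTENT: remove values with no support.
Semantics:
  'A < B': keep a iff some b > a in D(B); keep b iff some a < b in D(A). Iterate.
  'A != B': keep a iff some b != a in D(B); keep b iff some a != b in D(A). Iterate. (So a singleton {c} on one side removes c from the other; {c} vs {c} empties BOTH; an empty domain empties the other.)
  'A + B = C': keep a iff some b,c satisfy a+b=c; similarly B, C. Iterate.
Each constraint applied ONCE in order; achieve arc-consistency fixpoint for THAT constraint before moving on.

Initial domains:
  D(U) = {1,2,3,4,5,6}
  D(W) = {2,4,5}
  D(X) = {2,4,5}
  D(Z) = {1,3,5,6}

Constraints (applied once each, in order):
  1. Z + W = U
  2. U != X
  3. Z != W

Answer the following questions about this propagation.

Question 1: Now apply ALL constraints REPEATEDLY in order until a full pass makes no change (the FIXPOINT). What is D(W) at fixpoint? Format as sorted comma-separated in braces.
Answer: {2,4,5}

Derivation:
pass 0 (initial): D(W)={2,4,5}
pass 1: U {1,2,3,4,5,6}->{3,5,6}; Z {1,3,5,6}->{1,3}
pass 2: no change
Fixpoint after 2 passes: D(W) = {2,4,5}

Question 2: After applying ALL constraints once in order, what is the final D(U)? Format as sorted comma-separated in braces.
Answer: {3,5,6}

Derivation:
Constraint 1 (Z + W = U) on D(Z)={1,3,5,6} D(W)={2,4,5} D(U)={1,2,3,4,5,6}: Z {1,3,5,6}->{1,3}; U {1,2,3,4,5,6}->{3,5,6}
Constraint 2 (U != X) on D(U)={3,5,6} D(X)={2,4,5}: no change
Constraint 3 (Z != W) on D(Z)={1,3} D(W)={2,4,5}: no change
So after all 3 constraints: D(U) = {3,5,6}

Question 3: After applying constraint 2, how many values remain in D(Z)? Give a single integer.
Answer: 2

Derivation:
Constraint 1 (Z + W = U) on D(Z)={1,3,5,6} D(W)={2,4,5} D(U)={1,2,3,4,5,6}: Z {1,3,5,6}->{1,3}; U {1,2,3,4,5,6}->{3,5,6}
Constraint 2 (U != X) on D(U)={3,5,6} D(X)={2,4,5}: no change
So after constraint 2: D(Z)={1,3}, size = 2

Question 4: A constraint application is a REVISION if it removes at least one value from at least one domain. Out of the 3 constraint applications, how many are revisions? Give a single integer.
Answer: 1

Derivation:
Constraint 1 (Z + W = U) on D(Z)={1,3,5,6} D(W)={2,4,5} D(U)={1,2,3,4,5,6}: Z {1,3,5,6}->{1,3}; U {1,2,3,4,5,6}->{3,5,6} => REVISION
Constraint 2 (U != X) on D(U)={3,5,6} D(X)={2,4,5}: no change => not a revision
Constraint 3 (Z != W) on D(Z)={1,3} D(W)={2,4,5}: no change => not a revision
Total revisions = 1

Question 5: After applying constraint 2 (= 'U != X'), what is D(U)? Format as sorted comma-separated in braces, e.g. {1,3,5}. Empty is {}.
Constraint 1 (Z + W = U) on D(Z)={1,3,5,6} D(W)={2,4,5} D(U)={1,2,3,4,5,6}: Z {1,3,5,6}->{1,3}; U {1,2,3,4,5,6}->{3,5,6}
Constraint 2 (U != X) on D(U)={3,5,6} D(X)={2,4,5}: no change
So after constraint 2: D(U) = {3,5,6}

Answer: {3,5,6}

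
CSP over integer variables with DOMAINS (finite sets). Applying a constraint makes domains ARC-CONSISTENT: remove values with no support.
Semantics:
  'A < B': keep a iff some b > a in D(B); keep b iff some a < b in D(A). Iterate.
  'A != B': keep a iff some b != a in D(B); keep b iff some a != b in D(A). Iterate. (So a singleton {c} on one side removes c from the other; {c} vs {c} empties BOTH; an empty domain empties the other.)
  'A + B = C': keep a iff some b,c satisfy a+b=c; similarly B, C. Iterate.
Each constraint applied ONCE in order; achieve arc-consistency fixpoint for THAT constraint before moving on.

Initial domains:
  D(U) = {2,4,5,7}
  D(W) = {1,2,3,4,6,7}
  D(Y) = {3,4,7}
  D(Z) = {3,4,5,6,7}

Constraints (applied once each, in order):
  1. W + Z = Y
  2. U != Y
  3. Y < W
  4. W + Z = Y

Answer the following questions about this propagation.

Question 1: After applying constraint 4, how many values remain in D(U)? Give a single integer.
Answer: 4

Derivation:
Constraint 1 (W + Z = Y) on D(W)={1,2,3,4,6,7} D(Z)={3,4,5,6,7} D(Y)={3,4,7}: W {1,2,3,4,6,7}->{1,2,3,4}; Z {3,4,5,6,7}->{3,4,5,6}; Y {3,4,7}->{4,7}
Constraint 2 (U != Y) on D(U)={2,4,5,7} D(Y)={4,7}: no change
Constraint 3 (Y < W) on D(Y)={4,7} D(W)={1,2,3,4}: Y {4,7}->{}; W {1,2,3,4}->{}
Constraint 4 (W + Z = Y) on D(W)={} D(Z)={3,4,5,6} D(Y)={}: Z {3,4,5,6}->{}
So after constraint 4: D(U)={2,4,5,7}, size = 4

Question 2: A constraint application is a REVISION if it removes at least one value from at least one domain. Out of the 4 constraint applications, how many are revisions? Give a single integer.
Answer: 3

Derivation:
Constraint 1 (W + Z = Y) on D(W)={1,2,3,4,6,7} D(Z)={3,4,5,6,7} D(Y)={3,4,7}: W {1,2,3,4,6,7}->{1,2,3,4}; Z {3,4,5,6,7}->{3,4,5,6}; Y {3,4,7}->{4,7} => REVISION
Constraint 2 (U != Y) on D(U)={2,4,5,7} D(Y)={4,7}: no change => not a revision
Constraint 3 (Y < W) on D(Y)={4,7} D(W)={1,2,3,4}: Y {4,7}->{}; W {1,2,3,4}->{} => REVISION
Constraint 4 (W + Z = Y) on D(W)={} D(Z)={3,4,5,6} D(Y)={}: Z {3,4,5,6}->{} => REVISION
Total revisions = 3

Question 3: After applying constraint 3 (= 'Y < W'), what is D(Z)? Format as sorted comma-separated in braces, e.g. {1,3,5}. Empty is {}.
Answer: {3,4,5,6}

Derivation:
Constraint 1 (W + Z = Y) on D(W)={1,2,3,4,6,7} D(Z)={3,4,5,6,7} D(Y)={3,4,7}: W {1,2,3,4,6,7}->{1,2,3,4}; Z {3,4,5,6,7}->{3,4,5,6}; Y {3,4,7}->{4,7}
Constraint 2 (U != Y) on D(U)={2,4,5,7} D(Y)={4,7}: no change
Constraint 3 (Y < W) on D(Y)={4,7} D(W)={1,2,3,4}: Y {4,7}->{}; W {1,2,3,4}->{}
So after constraint 3: D(Z) = {3,4,5,6}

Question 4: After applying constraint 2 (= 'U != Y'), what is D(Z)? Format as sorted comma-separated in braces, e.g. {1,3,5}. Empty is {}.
Constraint 1 (W + Z = Y) on D(W)={1,2,3,4,6,7} D(Z)={3,4,5,6,7} D(Y)={3,4,7}: W {1,2,3,4,6,7}->{1,2,3,4}; Z {3,4,5,6,7}->{3,4,5,6}; Y {3,4,7}->{4,7}
Constraint 2 (U != Y) on D(U)={2,4,5,7} D(Y)={4,7}: no change
So after constraint 2: D(Z) = {3,4,5,6}

Answer: {3,4,5,6}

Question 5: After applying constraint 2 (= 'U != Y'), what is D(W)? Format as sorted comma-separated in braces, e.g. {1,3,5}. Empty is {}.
Answer: {1,2,3,4}

Derivation:
Constraint 1 (W + Z = Y) on D(W)={1,2,3,4,6,7} D(Z)={3,4,5,6,7} D(Y)={3,4,7}: W {1,2,3,4,6,7}->{1,2,3,4}; Z {3,4,5,6,7}->{3,4,5,6}; Y {3,4,7}->{4,7}
Constraint 2 (U != Y) on D(U)={2,4,5,7} D(Y)={4,7}: no change
So after constraint 2: D(W) = {1,2,3,4}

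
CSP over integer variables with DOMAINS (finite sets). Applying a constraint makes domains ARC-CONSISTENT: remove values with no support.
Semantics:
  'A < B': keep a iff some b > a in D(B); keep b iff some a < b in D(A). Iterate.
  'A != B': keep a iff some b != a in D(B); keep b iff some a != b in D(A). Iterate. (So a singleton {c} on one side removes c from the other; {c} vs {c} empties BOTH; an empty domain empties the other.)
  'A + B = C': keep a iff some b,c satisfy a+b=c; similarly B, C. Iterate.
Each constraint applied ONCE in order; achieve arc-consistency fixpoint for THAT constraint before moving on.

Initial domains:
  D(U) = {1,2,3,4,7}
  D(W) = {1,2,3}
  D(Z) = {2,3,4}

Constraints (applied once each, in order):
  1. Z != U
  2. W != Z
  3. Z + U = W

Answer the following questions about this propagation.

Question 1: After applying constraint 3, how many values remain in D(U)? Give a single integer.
Answer: 1

Derivation:
Constraint 1 (Z != U) on D(Z)={2,3,4} D(U)={1,2,3,4,7}: no change
Constraint 2 (W != Z) on D(W)={1,2,3} D(Z)={2,3,4}: no change
Constraint 3 (Z + U = W) on D(Z)={2,3,4} D(U)={1,2,3,4,7} D(W)={1,2,3}: Z {2,3,4}->{2}; U {1,2,3,4,7}->{1}; W {1,2,3}->{3}
So after constraint 3: D(U)={1}, size = 1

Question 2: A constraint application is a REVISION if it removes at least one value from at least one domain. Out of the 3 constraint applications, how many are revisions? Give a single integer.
Constraint 1 (Z != U) on D(Z)={2,3,4} D(U)={1,2,3,4,7}: no change => not a revision
Constraint 2 (W != Z) on D(W)={1,2,3} D(Z)={2,3,4}: no change => not a revision
Constraint 3 (Z + U = W) on D(Z)={2,3,4} D(U)={1,2,3,4,7} D(W)={1,2,3}: Z {2,3,4}->{2}; U {1,2,3,4,7}->{1}; W {1,2,3}->{3} => REVISION
Total revisions = 1

Answer: 1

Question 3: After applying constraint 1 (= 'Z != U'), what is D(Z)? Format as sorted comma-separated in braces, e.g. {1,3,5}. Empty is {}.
Answer: {2,3,4}

Derivation:
Constraint 1 (Z != U) on D(Z)={2,3,4} D(U)={1,2,3,4,7}: no change
So after constraint 1: D(Z) = {2,3,4}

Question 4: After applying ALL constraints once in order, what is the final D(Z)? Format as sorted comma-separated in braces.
Constraint 1 (Z != U) on D(Z)={2,3,4} D(U)={1,2,3,4,7}: no change
Constraint 2 (W != Z) on D(W)={1,2,3} D(Z)={2,3,4}: no change
Constraint 3 (Z + U = W) on D(Z)={2,3,4} D(U)={1,2,3,4,7} D(W)={1,2,3}: Z {2,3,4}->{2}; U {1,2,3,4,7}->{1}; W {1,2,3}->{3}
So after all 3 constraints: D(Z) = {2}

Answer: {2}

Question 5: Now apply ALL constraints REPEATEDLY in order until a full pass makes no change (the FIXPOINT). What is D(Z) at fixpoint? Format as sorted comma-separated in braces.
pass 0 (initial): D(Z)={2,3,4}
pass 1: U {1,2,3,4,7}->{1}; W {1,2,3}->{3}; Z {2,3,4}->{2}
pass 2: no change
Fixpoint after 2 passes: D(Z) = {2}

Answer: {2}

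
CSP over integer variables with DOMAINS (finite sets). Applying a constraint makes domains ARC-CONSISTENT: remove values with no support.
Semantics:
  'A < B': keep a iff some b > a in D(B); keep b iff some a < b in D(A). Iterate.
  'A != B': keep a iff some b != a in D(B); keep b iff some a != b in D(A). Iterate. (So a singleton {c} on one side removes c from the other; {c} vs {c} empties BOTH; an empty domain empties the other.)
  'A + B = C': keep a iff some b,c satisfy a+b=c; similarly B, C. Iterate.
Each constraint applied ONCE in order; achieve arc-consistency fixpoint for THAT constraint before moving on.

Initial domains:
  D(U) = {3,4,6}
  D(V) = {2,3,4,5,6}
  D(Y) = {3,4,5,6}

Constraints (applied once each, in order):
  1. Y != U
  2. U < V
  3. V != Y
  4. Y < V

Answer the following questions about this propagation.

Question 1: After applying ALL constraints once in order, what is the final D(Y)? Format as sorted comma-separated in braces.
Constraint 1 (Y != U) on D(Y)={3,4,5,6} D(U)={3,4,6}: no change
Constraint 2 (U < V) on D(U)={3,4,6} D(V)={2,3,4,5,6}: U {3,4,6}->{3,4}; V {2,3,4,5,6}->{4,5,6}
Constraint 3 (V != Y) on D(V)={4,5,6} D(Y)={3,4,5,6}: no change
Constraint 4 (Y < V) on D(Y)={3,4,5,6} D(V)={4,5,6}: Y {3,4,5,6}->{3,4,5}
So after all 4 constraints: D(Y) = {3,4,5}

Answer: {3,4,5}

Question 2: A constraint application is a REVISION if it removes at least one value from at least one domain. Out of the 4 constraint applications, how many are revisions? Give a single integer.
Constraint 1 (Y != U) on D(Y)={3,4,5,6} D(U)={3,4,6}: no change => not a revision
Constraint 2 (U < V) on D(U)={3,4,6} D(V)={2,3,4,5,6}: U {3,4,6}->{3,4}; V {2,3,4,5,6}->{4,5,6} => REVISION
Constraint 3 (V != Y) on D(V)={4,5,6} D(Y)={3,4,5,6}: no change => not a revision
Constraint 4 (Y < V) on D(Y)={3,4,5,6} D(V)={4,5,6}: Y {3,4,5,6}->{3,4,5} => REVISION
Total revisions = 2

Answer: 2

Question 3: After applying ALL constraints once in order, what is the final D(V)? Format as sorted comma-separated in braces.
Answer: {4,5,6}

Derivation:
Constraint 1 (Y != U) on D(Y)={3,4,5,6} D(U)={3,4,6}: no change
Constraint 2 (U < V) on D(U)={3,4,6} D(V)={2,3,4,5,6}: U {3,4,6}->{3,4}; V {2,3,4,5,6}->{4,5,6}
Constraint 3 (V != Y) on D(V)={4,5,6} D(Y)={3,4,5,6}: no change
Constraint 4 (Y < V) on D(Y)={3,4,5,6} D(V)={4,5,6}: Y {3,4,5,6}->{3,4,5}
So after all 4 constraints: D(V) = {4,5,6}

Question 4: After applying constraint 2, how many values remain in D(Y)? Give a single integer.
Constraint 1 (Y != U) on D(Y)={3,4,5,6} D(U)={3,4,6}: no change
Constraint 2 (U < V) on D(U)={3,4,6} D(V)={2,3,4,5,6}: U {3,4,6}->{3,4}; V {2,3,4,5,6}->{4,5,6}
So after constraint 2: D(Y)={3,4,5,6}, size = 4

Answer: 4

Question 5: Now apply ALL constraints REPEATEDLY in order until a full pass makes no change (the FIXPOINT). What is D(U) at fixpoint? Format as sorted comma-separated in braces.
Answer: {3,4}

Derivation:
pass 0 (initial): D(U)={3,4,6}
pass 1: U {3,4,6}->{3,4}; V {2,3,4,5,6}->{4,5,6}; Y {3,4,5,6}->{3,4,5}
pass 2: no change
Fixpoint after 2 passes: D(U) = {3,4}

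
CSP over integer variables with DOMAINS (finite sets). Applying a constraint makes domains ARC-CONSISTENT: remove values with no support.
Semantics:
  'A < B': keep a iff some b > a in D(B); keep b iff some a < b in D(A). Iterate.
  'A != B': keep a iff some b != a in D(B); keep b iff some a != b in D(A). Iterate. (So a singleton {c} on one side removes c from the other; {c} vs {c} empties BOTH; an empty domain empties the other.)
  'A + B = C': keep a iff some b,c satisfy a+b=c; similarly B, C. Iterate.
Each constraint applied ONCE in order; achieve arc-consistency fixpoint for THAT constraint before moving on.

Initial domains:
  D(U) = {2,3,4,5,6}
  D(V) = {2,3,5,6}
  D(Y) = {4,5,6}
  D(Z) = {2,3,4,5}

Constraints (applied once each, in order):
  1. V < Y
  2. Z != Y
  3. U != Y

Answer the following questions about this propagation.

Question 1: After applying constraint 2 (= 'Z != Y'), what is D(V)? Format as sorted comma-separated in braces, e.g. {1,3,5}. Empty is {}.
Constraint 1 (V < Y) on D(V)={2,3,5,6} D(Y)={4,5,6}: V {2,3,5,6}->{2,3,5}
Constraint 2 (Z != Y) on D(Z)={2,3,4,5} D(Y)={4,5,6}: no change
So after constraint 2: D(V) = {2,3,5}

Answer: {2,3,5}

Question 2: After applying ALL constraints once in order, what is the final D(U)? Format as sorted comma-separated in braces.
Answer: {2,3,4,5,6}

Derivation:
Constraint 1 (V < Y) on D(V)={2,3,5,6} D(Y)={4,5,6}: V {2,3,5,6}->{2,3,5}
Constraint 2 (Z != Y) on D(Z)={2,3,4,5} D(Y)={4,5,6}: no change
Constraint 3 (U != Y) on D(U)={2,3,4,5,6} D(Y)={4,5,6}: no change
So after all 3 constraints: D(U) = {2,3,4,5,6}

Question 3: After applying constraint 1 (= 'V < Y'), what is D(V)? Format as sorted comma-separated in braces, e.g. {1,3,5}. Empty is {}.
Constraint 1 (V < Y) on D(V)={2,3,5,6} D(Y)={4,5,6}: V {2,3,5,6}->{2,3,5}
So after constraint 1: D(V) = {2,3,5}

Answer: {2,3,5}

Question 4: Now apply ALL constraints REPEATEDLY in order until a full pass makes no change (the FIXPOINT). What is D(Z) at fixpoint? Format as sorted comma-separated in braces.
pass 0 (initial): D(Z)={2,3,4,5}
pass 1: V {2,3,5,6}->{2,3,5}
pass 2: no change
Fixpoint after 2 passes: D(Z) = {2,3,4,5}

Answer: {2,3,4,5}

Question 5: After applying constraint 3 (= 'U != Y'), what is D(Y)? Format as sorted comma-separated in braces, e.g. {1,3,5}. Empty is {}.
Answer: {4,5,6}

Derivation:
Constraint 1 (V < Y) on D(V)={2,3,5,6} D(Y)={4,5,6}: V {2,3,5,6}->{2,3,5}
Constraint 2 (Z != Y) on D(Z)={2,3,4,5} D(Y)={4,5,6}: no change
Constraint 3 (U != Y) on D(U)={2,3,4,5,6} D(Y)={4,5,6}: no change
So after constraint 3: D(Y) = {4,5,6}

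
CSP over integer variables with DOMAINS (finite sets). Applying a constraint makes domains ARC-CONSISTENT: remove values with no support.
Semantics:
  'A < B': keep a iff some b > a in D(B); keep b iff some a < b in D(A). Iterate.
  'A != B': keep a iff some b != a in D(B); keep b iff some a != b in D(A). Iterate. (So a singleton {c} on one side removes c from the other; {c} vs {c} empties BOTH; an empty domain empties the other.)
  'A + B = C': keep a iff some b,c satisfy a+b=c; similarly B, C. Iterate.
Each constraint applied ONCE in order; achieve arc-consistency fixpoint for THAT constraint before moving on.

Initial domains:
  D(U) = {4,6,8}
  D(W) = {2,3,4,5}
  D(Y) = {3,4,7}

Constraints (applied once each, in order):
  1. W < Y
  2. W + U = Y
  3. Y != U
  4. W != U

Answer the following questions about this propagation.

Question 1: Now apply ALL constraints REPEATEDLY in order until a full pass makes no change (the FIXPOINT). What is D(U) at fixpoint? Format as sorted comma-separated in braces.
pass 0 (initial): D(U)={4,6,8}
pass 1: U {4,6,8}->{4}; W {2,3,4,5}->{3}; Y {3,4,7}->{7}
pass 2: no change
Fixpoint after 2 passes: D(U) = {4}

Answer: {4}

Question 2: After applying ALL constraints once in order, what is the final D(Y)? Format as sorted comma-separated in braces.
Constraint 1 (W < Y) on D(W)={2,3,4,5} D(Y)={3,4,7}: no change
Constraint 2 (W + U = Y) on D(W)={2,3,4,5} D(U)={4,6,8} D(Y)={3,4,7}: W {2,3,4,5}->{3}; U {4,6,8}->{4}; Y {3,4,7}->{7}
Constraint 3 (Y != U) on D(Y)={7} D(U)={4}: no change
Constraint 4 (W != U) on D(W)={3} D(U)={4}: no change
So after all 4 constraints: D(Y) = {7}

Answer: {7}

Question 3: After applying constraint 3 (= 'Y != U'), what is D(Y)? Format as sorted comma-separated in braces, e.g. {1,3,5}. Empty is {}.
Constraint 1 (W < Y) on D(W)={2,3,4,5} D(Y)={3,4,7}: no change
Constraint 2 (W + U = Y) on D(W)={2,3,4,5} D(U)={4,6,8} D(Y)={3,4,7}: W {2,3,4,5}->{3}; U {4,6,8}->{4}; Y {3,4,7}->{7}
Constraint 3 (Y != U) on D(Y)={7} D(U)={4}: no change
So after constraint 3: D(Y) = {7}

Answer: {7}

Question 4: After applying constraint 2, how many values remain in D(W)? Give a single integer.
Constraint 1 (W < Y) on D(W)={2,3,4,5} D(Y)={3,4,7}: no change
Constraint 2 (W + U = Y) on D(W)={2,3,4,5} D(U)={4,6,8} D(Y)={3,4,7}: W {2,3,4,5}->{3}; U {4,6,8}->{4}; Y {3,4,7}->{7}
So after constraint 2: D(W)={3}, size = 1

Answer: 1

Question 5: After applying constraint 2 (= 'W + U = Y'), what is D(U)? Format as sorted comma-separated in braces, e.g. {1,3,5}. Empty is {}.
Answer: {4}

Derivation:
Constraint 1 (W < Y) on D(W)={2,3,4,5} D(Y)={3,4,7}: no change
Constraint 2 (W + U = Y) on D(W)={2,3,4,5} D(U)={4,6,8} D(Y)={3,4,7}: W {2,3,4,5}->{3}; U {4,6,8}->{4}; Y {3,4,7}->{7}
So after constraint 2: D(U) = {4}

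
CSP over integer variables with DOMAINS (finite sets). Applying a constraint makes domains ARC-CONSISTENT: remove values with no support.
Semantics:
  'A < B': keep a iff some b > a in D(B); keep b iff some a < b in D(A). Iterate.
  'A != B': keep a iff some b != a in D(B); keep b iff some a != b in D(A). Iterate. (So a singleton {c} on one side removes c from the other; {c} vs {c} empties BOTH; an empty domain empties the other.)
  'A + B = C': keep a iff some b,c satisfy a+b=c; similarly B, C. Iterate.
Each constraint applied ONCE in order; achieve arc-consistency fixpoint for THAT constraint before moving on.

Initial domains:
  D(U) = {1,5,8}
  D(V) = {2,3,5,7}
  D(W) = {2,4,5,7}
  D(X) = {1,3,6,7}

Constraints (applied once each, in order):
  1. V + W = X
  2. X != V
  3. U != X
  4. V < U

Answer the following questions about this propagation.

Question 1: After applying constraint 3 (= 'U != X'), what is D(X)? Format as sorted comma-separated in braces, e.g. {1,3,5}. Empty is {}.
Constraint 1 (V + W = X) on D(V)={2,3,5,7} D(W)={2,4,5,7} D(X)={1,3,6,7}: V {2,3,5,7}->{2,3,5}; W {2,4,5,7}->{2,4,5}; X {1,3,6,7}->{6,7}
Constraint 2 (X != V) on D(X)={6,7} D(V)={2,3,5}: no change
Constraint 3 (U != X) on D(U)={1,5,8} D(X)={6,7}: no change
So after constraint 3: D(X) = {6,7}

Answer: {6,7}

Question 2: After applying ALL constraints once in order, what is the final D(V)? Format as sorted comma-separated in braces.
Constraint 1 (V + W = X) on D(V)={2,3,5,7} D(W)={2,4,5,7} D(X)={1,3,6,7}: V {2,3,5,7}->{2,3,5}; W {2,4,5,7}->{2,4,5}; X {1,3,6,7}->{6,7}
Constraint 2 (X != V) on D(X)={6,7} D(V)={2,3,5}: no change
Constraint 3 (U != X) on D(U)={1,5,8} D(X)={6,7}: no change
Constraint 4 (V < U) on D(V)={2,3,5} D(U)={1,5,8}: U {1,5,8}->{5,8}
So after all 4 constraints: D(V) = {2,3,5}

Answer: {2,3,5}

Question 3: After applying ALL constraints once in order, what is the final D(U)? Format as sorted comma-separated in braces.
Answer: {5,8}

Derivation:
Constraint 1 (V + W = X) on D(V)={2,3,5,7} D(W)={2,4,5,7} D(X)={1,3,6,7}: V {2,3,5,7}->{2,3,5}; W {2,4,5,7}->{2,4,5}; X {1,3,6,7}->{6,7}
Constraint 2 (X != V) on D(X)={6,7} D(V)={2,3,5}: no change
Constraint 3 (U != X) on D(U)={1,5,8} D(X)={6,7}: no change
Constraint 4 (V < U) on D(V)={2,3,5} D(U)={1,5,8}: U {1,5,8}->{5,8}
So after all 4 constraints: D(U) = {5,8}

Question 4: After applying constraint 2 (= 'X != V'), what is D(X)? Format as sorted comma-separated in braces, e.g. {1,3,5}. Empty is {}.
Answer: {6,7}

Derivation:
Constraint 1 (V + W = X) on D(V)={2,3,5,7} D(W)={2,4,5,7} D(X)={1,3,6,7}: V {2,3,5,7}->{2,3,5}; W {2,4,5,7}->{2,4,5}; X {1,3,6,7}->{6,7}
Constraint 2 (X != V) on D(X)={6,7} D(V)={2,3,5}: no change
So after constraint 2: D(X) = {6,7}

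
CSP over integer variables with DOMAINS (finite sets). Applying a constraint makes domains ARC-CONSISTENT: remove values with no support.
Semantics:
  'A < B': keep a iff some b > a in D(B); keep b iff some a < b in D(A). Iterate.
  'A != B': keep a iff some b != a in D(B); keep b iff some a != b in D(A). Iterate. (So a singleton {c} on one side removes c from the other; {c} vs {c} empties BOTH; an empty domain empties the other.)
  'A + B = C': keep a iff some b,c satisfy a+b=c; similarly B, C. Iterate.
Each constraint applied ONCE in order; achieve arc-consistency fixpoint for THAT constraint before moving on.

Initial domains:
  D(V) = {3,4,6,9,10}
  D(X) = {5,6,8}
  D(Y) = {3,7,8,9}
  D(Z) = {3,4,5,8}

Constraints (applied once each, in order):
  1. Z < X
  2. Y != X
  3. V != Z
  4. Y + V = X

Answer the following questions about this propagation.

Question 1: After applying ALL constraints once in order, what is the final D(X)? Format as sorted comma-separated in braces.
Answer: {6}

Derivation:
Constraint 1 (Z < X) on D(Z)={3,4,5,8} D(X)={5,6,8}: Z {3,4,5,8}->{3,4,5}
Constraint 2 (Y != X) on D(Y)={3,7,8,9} D(X)={5,6,8}: no change
Constraint 3 (V != Z) on D(V)={3,4,6,9,10} D(Z)={3,4,5}: no change
Constraint 4 (Y + V = X) on D(Y)={3,7,8,9} D(V)={3,4,6,9,10} D(X)={5,6,8}: Y {3,7,8,9}->{3}; V {3,4,6,9,10}->{3}; X {5,6,8}->{6}
So after all 4 constraints: D(X) = {6}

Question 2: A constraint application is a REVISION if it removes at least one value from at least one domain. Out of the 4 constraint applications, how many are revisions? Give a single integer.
Constraint 1 (Z < X) on D(Z)={3,4,5,8} D(X)={5,6,8}: Z {3,4,5,8}->{3,4,5} => REVISION
Constraint 2 (Y != X) on D(Y)={3,7,8,9} D(X)={5,6,8}: no change => not a revision
Constraint 3 (V != Z) on D(V)={3,4,6,9,10} D(Z)={3,4,5}: no change => not a revision
Constraint 4 (Y + V = X) on D(Y)={3,7,8,9} D(V)={3,4,6,9,10} D(X)={5,6,8}: Y {3,7,8,9}->{3}; V {3,4,6,9,10}->{3}; X {5,6,8}->{6} => REVISION
Total revisions = 2

Answer: 2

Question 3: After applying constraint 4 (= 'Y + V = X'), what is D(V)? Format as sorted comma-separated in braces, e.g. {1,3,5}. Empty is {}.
Answer: {3}

Derivation:
Constraint 1 (Z < X) on D(Z)={3,4,5,8} D(X)={5,6,8}: Z {3,4,5,8}->{3,4,5}
Constraint 2 (Y != X) on D(Y)={3,7,8,9} D(X)={5,6,8}: no change
Constraint 3 (V != Z) on D(V)={3,4,6,9,10} D(Z)={3,4,5}: no change
Constraint 4 (Y + V = X) on D(Y)={3,7,8,9} D(V)={3,4,6,9,10} D(X)={5,6,8}: Y {3,7,8,9}->{3}; V {3,4,6,9,10}->{3}; X {5,6,8}->{6}
So after constraint 4: D(V) = {3}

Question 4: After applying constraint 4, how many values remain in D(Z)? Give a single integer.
Answer: 3

Derivation:
Constraint 1 (Z < X) on D(Z)={3,4,5,8} D(X)={5,6,8}: Z {3,4,5,8}->{3,4,5}
Constraint 2 (Y != X) on D(Y)={3,7,8,9} D(X)={5,6,8}: no change
Constraint 3 (V != Z) on D(V)={3,4,6,9,10} D(Z)={3,4,5}: no change
Constraint 4 (Y + V = X) on D(Y)={3,7,8,9} D(V)={3,4,6,9,10} D(X)={5,6,8}: Y {3,7,8,9}->{3}; V {3,4,6,9,10}->{3}; X {5,6,8}->{6}
So after constraint 4: D(Z)={3,4,5}, size = 3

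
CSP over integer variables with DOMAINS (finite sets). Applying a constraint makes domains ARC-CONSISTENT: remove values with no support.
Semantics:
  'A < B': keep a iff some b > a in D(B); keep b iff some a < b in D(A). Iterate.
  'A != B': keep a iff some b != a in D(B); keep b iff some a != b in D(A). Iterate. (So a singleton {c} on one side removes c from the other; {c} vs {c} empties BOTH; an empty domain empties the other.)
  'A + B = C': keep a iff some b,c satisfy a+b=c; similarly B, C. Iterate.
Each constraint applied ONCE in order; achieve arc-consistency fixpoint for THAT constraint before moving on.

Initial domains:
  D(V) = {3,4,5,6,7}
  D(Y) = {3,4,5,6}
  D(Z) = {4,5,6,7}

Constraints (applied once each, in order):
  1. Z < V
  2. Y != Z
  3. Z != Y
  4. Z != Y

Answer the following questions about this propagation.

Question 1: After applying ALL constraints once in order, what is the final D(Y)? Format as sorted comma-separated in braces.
Constraint 1 (Z < V) on D(Z)={4,5,6,7} D(V)={3,4,5,6,7}: Z {4,5,6,7}->{4,5,6}; V {3,4,5,6,7}->{5,6,7}
Constraint 2 (Y != Z) on D(Y)={3,4,5,6} D(Z)={4,5,6}: no change
Constraint 3 (Z != Y) on D(Z)={4,5,6} D(Y)={3,4,5,6}: no change
Constraint 4 (Z != Y) on D(Z)={4,5,6} D(Y)={3,4,5,6}: no change
So after all 4 constraints: D(Y) = {3,4,5,6}

Answer: {3,4,5,6}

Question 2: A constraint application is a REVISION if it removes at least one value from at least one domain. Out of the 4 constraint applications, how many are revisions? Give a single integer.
Answer: 1

Derivation:
Constraint 1 (Z < V) on D(Z)={4,5,6,7} D(V)={3,4,5,6,7}: Z {4,5,6,7}->{4,5,6}; V {3,4,5,6,7}->{5,6,7} => REVISION
Constraint 2 (Y != Z) on D(Y)={3,4,5,6} D(Z)={4,5,6}: no change => not a revision
Constraint 3 (Z != Y) on D(Z)={4,5,6} D(Y)={3,4,5,6}: no change => not a revision
Constraint 4 (Z != Y) on D(Z)={4,5,6} D(Y)={3,4,5,6}: no change => not a revision
Total revisions = 1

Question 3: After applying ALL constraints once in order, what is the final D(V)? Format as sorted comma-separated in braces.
Constraint 1 (Z < V) on D(Z)={4,5,6,7} D(V)={3,4,5,6,7}: Z {4,5,6,7}->{4,5,6}; V {3,4,5,6,7}->{5,6,7}
Constraint 2 (Y != Z) on D(Y)={3,4,5,6} D(Z)={4,5,6}: no change
Constraint 3 (Z != Y) on D(Z)={4,5,6} D(Y)={3,4,5,6}: no change
Constraint 4 (Z != Y) on D(Z)={4,5,6} D(Y)={3,4,5,6}: no change
So after all 4 constraints: D(V) = {5,6,7}

Answer: {5,6,7}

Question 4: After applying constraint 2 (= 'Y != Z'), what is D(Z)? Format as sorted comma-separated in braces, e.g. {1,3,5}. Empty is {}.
Constraint 1 (Z < V) on D(Z)={4,5,6,7} D(V)={3,4,5,6,7}: Z {4,5,6,7}->{4,5,6}; V {3,4,5,6,7}->{5,6,7}
Constraint 2 (Y != Z) on D(Y)={3,4,5,6} D(Z)={4,5,6}: no change
So after constraint 2: D(Z) = {4,5,6}

Answer: {4,5,6}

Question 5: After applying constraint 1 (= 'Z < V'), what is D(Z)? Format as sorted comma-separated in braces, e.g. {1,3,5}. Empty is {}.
Constraint 1 (Z < V) on D(Z)={4,5,6,7} D(V)={3,4,5,6,7}: Z {4,5,6,7}->{4,5,6}; V {3,4,5,6,7}->{5,6,7}
So after constraint 1: D(Z) = {4,5,6}

Answer: {4,5,6}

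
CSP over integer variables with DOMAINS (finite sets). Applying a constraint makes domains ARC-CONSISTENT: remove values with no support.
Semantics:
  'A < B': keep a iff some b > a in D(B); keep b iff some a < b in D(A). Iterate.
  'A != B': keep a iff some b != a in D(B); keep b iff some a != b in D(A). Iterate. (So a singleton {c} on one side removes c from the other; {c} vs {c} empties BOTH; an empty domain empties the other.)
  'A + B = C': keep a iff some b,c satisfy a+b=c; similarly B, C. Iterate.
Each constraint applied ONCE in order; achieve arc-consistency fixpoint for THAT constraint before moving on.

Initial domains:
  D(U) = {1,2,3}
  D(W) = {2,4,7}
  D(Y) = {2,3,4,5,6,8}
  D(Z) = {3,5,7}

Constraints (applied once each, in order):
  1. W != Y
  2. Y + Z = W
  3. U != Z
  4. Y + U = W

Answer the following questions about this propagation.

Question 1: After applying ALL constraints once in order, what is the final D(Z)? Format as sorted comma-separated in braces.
Answer: {3,5}

Derivation:
Constraint 1 (W != Y) on D(W)={2,4,7} D(Y)={2,3,4,5,6,8}: no change
Constraint 2 (Y + Z = W) on D(Y)={2,3,4,5,6,8} D(Z)={3,5,7} D(W)={2,4,7}: Y {2,3,4,5,6,8}->{2,4}; Z {3,5,7}->{3,5}; W {2,4,7}->{7}
Constraint 3 (U != Z) on D(U)={1,2,3} D(Z)={3,5}: no change
Constraint 4 (Y + U = W) on D(Y)={2,4} D(U)={1,2,3} D(W)={7}: Y {2,4}->{4}; U {1,2,3}->{3}
So after all 4 constraints: D(Z) = {3,5}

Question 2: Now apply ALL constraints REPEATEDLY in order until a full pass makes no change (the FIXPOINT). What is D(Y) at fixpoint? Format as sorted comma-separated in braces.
Answer: {}

Derivation:
pass 0 (initial): D(Y)={2,3,4,5,6,8}
pass 1: U {1,2,3}->{3}; W {2,4,7}->{7}; Y {2,3,4,5,6,8}->{4}; Z {3,5,7}->{3,5}
pass 2: U {3}->{}; W {7}->{}; Y {4}->{}; Z {3,5}->{}
pass 3: no change
Fixpoint after 3 passes: D(Y) = {}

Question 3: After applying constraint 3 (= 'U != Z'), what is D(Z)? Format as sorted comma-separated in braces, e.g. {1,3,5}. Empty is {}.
Constraint 1 (W != Y) on D(W)={2,4,7} D(Y)={2,3,4,5,6,8}: no change
Constraint 2 (Y + Z = W) on D(Y)={2,3,4,5,6,8} D(Z)={3,5,7} D(W)={2,4,7}: Y {2,3,4,5,6,8}->{2,4}; Z {3,5,7}->{3,5}; W {2,4,7}->{7}
Constraint 3 (U != Z) on D(U)={1,2,3} D(Z)={3,5}: no change
So after constraint 3: D(Z) = {3,5}

Answer: {3,5}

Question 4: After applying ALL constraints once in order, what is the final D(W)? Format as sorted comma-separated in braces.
Answer: {7}

Derivation:
Constraint 1 (W != Y) on D(W)={2,4,7} D(Y)={2,3,4,5,6,8}: no change
Constraint 2 (Y + Z = W) on D(Y)={2,3,4,5,6,8} D(Z)={3,5,7} D(W)={2,4,7}: Y {2,3,4,5,6,8}->{2,4}; Z {3,5,7}->{3,5}; W {2,4,7}->{7}
Constraint 3 (U != Z) on D(U)={1,2,3} D(Z)={3,5}: no change
Constraint 4 (Y + U = W) on D(Y)={2,4} D(U)={1,2,3} D(W)={7}: Y {2,4}->{4}; U {1,2,3}->{3}
So after all 4 constraints: D(W) = {7}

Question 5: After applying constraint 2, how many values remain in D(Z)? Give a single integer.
Constraint 1 (W != Y) on D(W)={2,4,7} D(Y)={2,3,4,5,6,8}: no change
Constraint 2 (Y + Z = W) on D(Y)={2,3,4,5,6,8} D(Z)={3,5,7} D(W)={2,4,7}: Y {2,3,4,5,6,8}->{2,4}; Z {3,5,7}->{3,5}; W {2,4,7}->{7}
So after constraint 2: D(Z)={3,5}, size = 2

Answer: 2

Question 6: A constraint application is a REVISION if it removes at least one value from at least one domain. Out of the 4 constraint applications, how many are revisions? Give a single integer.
Answer: 2

Derivation:
Constraint 1 (W != Y) on D(W)={2,4,7} D(Y)={2,3,4,5,6,8}: no change => not a revision
Constraint 2 (Y + Z = W) on D(Y)={2,3,4,5,6,8} D(Z)={3,5,7} D(W)={2,4,7}: Y {2,3,4,5,6,8}->{2,4}; Z {3,5,7}->{3,5}; W {2,4,7}->{7} => REVISION
Constraint 3 (U != Z) on D(U)={1,2,3} D(Z)={3,5}: no change => not a revision
Constraint 4 (Y + U = W) on D(Y)={2,4} D(U)={1,2,3} D(W)={7}: Y {2,4}->{4}; U {1,2,3}->{3} => REVISION
Total revisions = 2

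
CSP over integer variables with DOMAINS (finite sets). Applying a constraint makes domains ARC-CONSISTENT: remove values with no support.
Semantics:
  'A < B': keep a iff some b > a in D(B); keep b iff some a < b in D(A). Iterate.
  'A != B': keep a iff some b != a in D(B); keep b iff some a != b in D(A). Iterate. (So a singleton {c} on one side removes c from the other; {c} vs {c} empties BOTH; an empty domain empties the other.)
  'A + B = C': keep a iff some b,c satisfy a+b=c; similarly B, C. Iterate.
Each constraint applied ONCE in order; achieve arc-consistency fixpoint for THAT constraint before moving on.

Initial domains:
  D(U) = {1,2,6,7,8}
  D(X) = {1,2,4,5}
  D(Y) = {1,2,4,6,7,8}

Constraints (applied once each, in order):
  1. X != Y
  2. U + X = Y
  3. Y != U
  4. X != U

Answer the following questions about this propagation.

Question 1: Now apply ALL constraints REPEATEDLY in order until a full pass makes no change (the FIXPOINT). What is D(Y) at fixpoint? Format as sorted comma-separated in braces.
Answer: {2,4,6,7,8}

Derivation:
pass 0 (initial): D(Y)={1,2,4,6,7,8}
pass 1: U {1,2,6,7,8}->{1,2,6,7}; Y {1,2,4,6,7,8}->{2,4,6,7,8}
pass 2: no change
Fixpoint after 2 passes: D(Y) = {2,4,6,7,8}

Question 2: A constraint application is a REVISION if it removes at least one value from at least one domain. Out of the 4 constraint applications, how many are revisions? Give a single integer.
Answer: 1

Derivation:
Constraint 1 (X != Y) on D(X)={1,2,4,5} D(Y)={1,2,4,6,7,8}: no change => not a revision
Constraint 2 (U + X = Y) on D(U)={1,2,6,7,8} D(X)={1,2,4,5} D(Y)={1,2,4,6,7,8}: U {1,2,6,7,8}->{1,2,6,7}; Y {1,2,4,6,7,8}->{2,4,6,7,8} => REVISION
Constraint 3 (Y != U) on D(Y)={2,4,6,7,8} D(U)={1,2,6,7}: no change => not a revision
Constraint 4 (X != U) on D(X)={1,2,4,5} D(U)={1,2,6,7}: no change => not a revision
Total revisions = 1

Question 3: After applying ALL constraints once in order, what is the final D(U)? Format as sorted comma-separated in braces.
Constraint 1 (X != Y) on D(X)={1,2,4,5} D(Y)={1,2,4,6,7,8}: no change
Constraint 2 (U + X = Y) on D(U)={1,2,6,7,8} D(X)={1,2,4,5} D(Y)={1,2,4,6,7,8}: U {1,2,6,7,8}->{1,2,6,7}; Y {1,2,4,6,7,8}->{2,4,6,7,8}
Constraint 3 (Y != U) on D(Y)={2,4,6,7,8} D(U)={1,2,6,7}: no change
Constraint 4 (X != U) on D(X)={1,2,4,5} D(U)={1,2,6,7}: no change
So after all 4 constraints: D(U) = {1,2,6,7}

Answer: {1,2,6,7}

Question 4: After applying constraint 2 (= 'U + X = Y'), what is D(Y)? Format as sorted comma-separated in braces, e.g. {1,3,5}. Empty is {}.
Constraint 1 (X != Y) on D(X)={1,2,4,5} D(Y)={1,2,4,6,7,8}: no change
Constraint 2 (U + X = Y) on D(U)={1,2,6,7,8} D(X)={1,2,4,5} D(Y)={1,2,4,6,7,8}: U {1,2,6,7,8}->{1,2,6,7}; Y {1,2,4,6,7,8}->{2,4,6,7,8}
So after constraint 2: D(Y) = {2,4,6,7,8}

Answer: {2,4,6,7,8}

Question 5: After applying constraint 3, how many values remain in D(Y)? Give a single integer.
Answer: 5

Derivation:
Constraint 1 (X != Y) on D(X)={1,2,4,5} D(Y)={1,2,4,6,7,8}: no change
Constraint 2 (U + X = Y) on D(U)={1,2,6,7,8} D(X)={1,2,4,5} D(Y)={1,2,4,6,7,8}: U {1,2,6,7,8}->{1,2,6,7}; Y {1,2,4,6,7,8}->{2,4,6,7,8}
Constraint 3 (Y != U) on D(Y)={2,4,6,7,8} D(U)={1,2,6,7}: no change
So after constraint 3: D(Y)={2,4,6,7,8}, size = 5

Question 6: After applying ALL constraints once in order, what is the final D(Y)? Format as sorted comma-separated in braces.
Constraint 1 (X != Y) on D(X)={1,2,4,5} D(Y)={1,2,4,6,7,8}: no change
Constraint 2 (U + X = Y) on D(U)={1,2,6,7,8} D(X)={1,2,4,5} D(Y)={1,2,4,6,7,8}: U {1,2,6,7,8}->{1,2,6,7}; Y {1,2,4,6,7,8}->{2,4,6,7,8}
Constraint 3 (Y != U) on D(Y)={2,4,6,7,8} D(U)={1,2,6,7}: no change
Constraint 4 (X != U) on D(X)={1,2,4,5} D(U)={1,2,6,7}: no change
So after all 4 constraints: D(Y) = {2,4,6,7,8}

Answer: {2,4,6,7,8}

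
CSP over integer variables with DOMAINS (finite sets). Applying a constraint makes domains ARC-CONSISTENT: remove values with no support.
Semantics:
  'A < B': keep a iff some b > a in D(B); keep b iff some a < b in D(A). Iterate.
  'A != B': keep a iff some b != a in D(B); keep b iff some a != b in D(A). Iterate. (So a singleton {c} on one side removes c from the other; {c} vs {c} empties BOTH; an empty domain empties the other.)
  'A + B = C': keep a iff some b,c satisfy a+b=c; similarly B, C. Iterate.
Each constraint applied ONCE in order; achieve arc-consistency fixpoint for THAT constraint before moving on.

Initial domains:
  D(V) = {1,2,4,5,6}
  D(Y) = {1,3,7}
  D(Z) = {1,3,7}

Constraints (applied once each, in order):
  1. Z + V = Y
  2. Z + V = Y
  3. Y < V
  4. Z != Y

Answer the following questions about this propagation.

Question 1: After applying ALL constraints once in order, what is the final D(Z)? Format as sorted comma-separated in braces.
Constraint 1 (Z + V = Y) on D(Z)={1,3,7} D(V)={1,2,4,5,6} D(Y)={1,3,7}: Z {1,3,7}->{1,3}; V {1,2,4,5,6}->{2,4,6}; Y {1,3,7}->{3,7}
Constraint 2 (Z + V = Y) on D(Z)={1,3} D(V)={2,4,6} D(Y)={3,7}: no change
Constraint 3 (Y < V) on D(Y)={3,7} D(V)={2,4,6}: Y {3,7}->{3}; V {2,4,6}->{4,6}
Constraint 4 (Z != Y) on D(Z)={1,3} D(Y)={3}: Z {1,3}->{1}
So after all 4 constraints: D(Z) = {1}

Answer: {1}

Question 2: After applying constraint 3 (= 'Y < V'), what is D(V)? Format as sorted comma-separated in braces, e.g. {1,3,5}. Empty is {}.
Answer: {4,6}

Derivation:
Constraint 1 (Z + V = Y) on D(Z)={1,3,7} D(V)={1,2,4,5,6} D(Y)={1,3,7}: Z {1,3,7}->{1,3}; V {1,2,4,5,6}->{2,4,6}; Y {1,3,7}->{3,7}
Constraint 2 (Z + V = Y) on D(Z)={1,3} D(V)={2,4,6} D(Y)={3,7}: no change
Constraint 3 (Y < V) on D(Y)={3,7} D(V)={2,4,6}: Y {3,7}->{3}; V {2,4,6}->{4,6}
So after constraint 3: D(V) = {4,6}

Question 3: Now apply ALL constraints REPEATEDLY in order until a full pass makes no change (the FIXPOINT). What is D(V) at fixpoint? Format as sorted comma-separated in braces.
Answer: {}

Derivation:
pass 0 (initial): D(V)={1,2,4,5,6}
pass 1: V {1,2,4,5,6}->{4,6}; Y {1,3,7}->{3}; Z {1,3,7}->{1}
pass 2: V {4,6}->{}; Y {3}->{}; Z {1}->{}
pass 3: no change
Fixpoint after 3 passes: D(V) = {}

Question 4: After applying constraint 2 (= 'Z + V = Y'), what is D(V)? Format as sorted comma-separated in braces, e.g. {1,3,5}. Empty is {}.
Answer: {2,4,6}

Derivation:
Constraint 1 (Z + V = Y) on D(Z)={1,3,7} D(V)={1,2,4,5,6} D(Y)={1,3,7}: Z {1,3,7}->{1,3}; V {1,2,4,5,6}->{2,4,6}; Y {1,3,7}->{3,7}
Constraint 2 (Z + V = Y) on D(Z)={1,3} D(V)={2,4,6} D(Y)={3,7}: no change
So after constraint 2: D(V) = {2,4,6}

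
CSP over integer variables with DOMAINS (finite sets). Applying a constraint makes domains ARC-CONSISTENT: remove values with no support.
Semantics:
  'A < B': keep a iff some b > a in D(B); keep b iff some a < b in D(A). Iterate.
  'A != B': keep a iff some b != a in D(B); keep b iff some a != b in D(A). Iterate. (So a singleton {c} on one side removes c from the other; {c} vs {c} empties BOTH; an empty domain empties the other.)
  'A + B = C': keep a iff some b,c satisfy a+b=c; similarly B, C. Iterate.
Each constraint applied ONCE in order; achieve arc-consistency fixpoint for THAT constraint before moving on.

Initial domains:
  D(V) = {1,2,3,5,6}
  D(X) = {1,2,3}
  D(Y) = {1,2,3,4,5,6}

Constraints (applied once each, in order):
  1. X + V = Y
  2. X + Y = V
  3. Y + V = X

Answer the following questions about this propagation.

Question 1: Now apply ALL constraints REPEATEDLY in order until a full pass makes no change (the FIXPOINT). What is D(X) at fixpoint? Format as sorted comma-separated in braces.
Answer: {}

Derivation:
pass 0 (initial): D(X)={1,2,3}
pass 1: V {1,2,3,5,6}->{}; X {1,2,3}->{}; Y {1,2,3,4,5,6}->{}
pass 2: no change
Fixpoint after 2 passes: D(X) = {}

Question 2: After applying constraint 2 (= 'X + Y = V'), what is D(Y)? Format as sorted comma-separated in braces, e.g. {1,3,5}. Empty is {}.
Answer: {2,3,4}

Derivation:
Constraint 1 (X + V = Y) on D(X)={1,2,3} D(V)={1,2,3,5,6} D(Y)={1,2,3,4,5,6}: V {1,2,3,5,6}->{1,2,3,5}; Y {1,2,3,4,5,6}->{2,3,4,5,6}
Constraint 2 (X + Y = V) on D(X)={1,2,3} D(Y)={2,3,4,5,6} D(V)={1,2,3,5}: Y {2,3,4,5,6}->{2,3,4}; V {1,2,3,5}->{3,5}
So after constraint 2: D(Y) = {2,3,4}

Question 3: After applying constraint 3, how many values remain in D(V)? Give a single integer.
Answer: 0

Derivation:
Constraint 1 (X + V = Y) on D(X)={1,2,3} D(V)={1,2,3,5,6} D(Y)={1,2,3,4,5,6}: V {1,2,3,5,6}->{1,2,3,5}; Y {1,2,3,4,5,6}->{2,3,4,5,6}
Constraint 2 (X + Y = V) on D(X)={1,2,3} D(Y)={2,3,4,5,6} D(V)={1,2,3,5}: Y {2,3,4,5,6}->{2,3,4}; V {1,2,3,5}->{3,5}
Constraint 3 (Y + V = X) on D(Y)={2,3,4} D(V)={3,5} D(X)={1,2,3}: Y {2,3,4}->{}; V {3,5}->{}; X {1,2,3}->{}
So after constraint 3: D(V)={}, size = 0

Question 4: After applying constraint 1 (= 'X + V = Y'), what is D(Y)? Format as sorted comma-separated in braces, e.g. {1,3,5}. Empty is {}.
Constraint 1 (X + V = Y) on D(X)={1,2,3} D(V)={1,2,3,5,6} D(Y)={1,2,3,4,5,6}: V {1,2,3,5,6}->{1,2,3,5}; Y {1,2,3,4,5,6}->{2,3,4,5,6}
So after constraint 1: D(Y) = {2,3,4,5,6}

Answer: {2,3,4,5,6}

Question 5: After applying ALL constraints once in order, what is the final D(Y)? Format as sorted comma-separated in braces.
Answer: {}

Derivation:
Constraint 1 (X + V = Y) on D(X)={1,2,3} D(V)={1,2,3,5,6} D(Y)={1,2,3,4,5,6}: V {1,2,3,5,6}->{1,2,3,5}; Y {1,2,3,4,5,6}->{2,3,4,5,6}
Constraint 2 (X + Y = V) on D(X)={1,2,3} D(Y)={2,3,4,5,6} D(V)={1,2,3,5}: Y {2,3,4,5,6}->{2,3,4}; V {1,2,3,5}->{3,5}
Constraint 3 (Y + V = X) on D(Y)={2,3,4} D(V)={3,5} D(X)={1,2,3}: Y {2,3,4}->{}; V {3,5}->{}; X {1,2,3}->{}
So after all 3 constraints: D(Y) = {}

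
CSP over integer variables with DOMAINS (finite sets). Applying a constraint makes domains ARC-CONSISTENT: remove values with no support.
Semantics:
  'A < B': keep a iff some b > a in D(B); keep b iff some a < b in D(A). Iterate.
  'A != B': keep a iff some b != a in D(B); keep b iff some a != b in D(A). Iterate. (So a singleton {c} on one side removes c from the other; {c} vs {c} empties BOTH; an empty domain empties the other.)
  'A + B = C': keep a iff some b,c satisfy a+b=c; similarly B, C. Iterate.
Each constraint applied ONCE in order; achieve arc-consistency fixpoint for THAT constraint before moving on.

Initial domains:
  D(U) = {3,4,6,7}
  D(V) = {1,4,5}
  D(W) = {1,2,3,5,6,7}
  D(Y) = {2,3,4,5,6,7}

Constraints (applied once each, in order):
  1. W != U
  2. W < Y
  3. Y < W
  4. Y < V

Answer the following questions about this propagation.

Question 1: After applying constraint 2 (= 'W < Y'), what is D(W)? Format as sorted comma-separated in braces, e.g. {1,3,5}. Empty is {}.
Constraint 1 (W != U) on D(W)={1,2,3,5,6,7} D(U)={3,4,6,7}: no change
Constraint 2 (W < Y) on D(W)={1,2,3,5,6,7} D(Y)={2,3,4,5,6,7}: W {1,2,3,5,6,7}->{1,2,3,5,6}
So after constraint 2: D(W) = {1,2,3,5,6}

Answer: {1,2,3,5,6}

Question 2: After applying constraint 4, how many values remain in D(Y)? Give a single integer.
Answer: 3

Derivation:
Constraint 1 (W != U) on D(W)={1,2,3,5,6,7} D(U)={3,4,6,7}: no change
Constraint 2 (W < Y) on D(W)={1,2,3,5,6,7} D(Y)={2,3,4,5,6,7}: W {1,2,3,5,6,7}->{1,2,3,5,6}
Constraint 3 (Y < W) on D(Y)={2,3,4,5,6,7} D(W)={1,2,3,5,6}: Y {2,3,4,5,6,7}->{2,3,4,5}; W {1,2,3,5,6}->{3,5,6}
Constraint 4 (Y < V) on D(Y)={2,3,4,5} D(V)={1,4,5}: Y {2,3,4,5}->{2,3,4}; V {1,4,5}->{4,5}
So after constraint 4: D(Y)={2,3,4}, size = 3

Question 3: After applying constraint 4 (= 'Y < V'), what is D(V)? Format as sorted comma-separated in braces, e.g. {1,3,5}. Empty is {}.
Answer: {4,5}

Derivation:
Constraint 1 (W != U) on D(W)={1,2,3,5,6,7} D(U)={3,4,6,7}: no change
Constraint 2 (W < Y) on D(W)={1,2,3,5,6,7} D(Y)={2,3,4,5,6,7}: W {1,2,3,5,6,7}->{1,2,3,5,6}
Constraint 3 (Y < W) on D(Y)={2,3,4,5,6,7} D(W)={1,2,3,5,6}: Y {2,3,4,5,6,7}->{2,3,4,5}; W {1,2,3,5,6}->{3,5,6}
Constraint 4 (Y < V) on D(Y)={2,3,4,5} D(V)={1,4,5}: Y {2,3,4,5}->{2,3,4}; V {1,4,5}->{4,5}
So after constraint 4: D(V) = {4,5}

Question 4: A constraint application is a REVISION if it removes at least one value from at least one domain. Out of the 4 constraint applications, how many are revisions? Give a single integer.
Constraint 1 (W != U) on D(W)={1,2,3,5,6,7} D(U)={3,4,6,7}: no change => not a revision
Constraint 2 (W < Y) on D(W)={1,2,3,5,6,7} D(Y)={2,3,4,5,6,7}: W {1,2,3,5,6,7}->{1,2,3,5,6} => REVISION
Constraint 3 (Y < W) on D(Y)={2,3,4,5,6,7} D(W)={1,2,3,5,6}: Y {2,3,4,5,6,7}->{2,3,4,5}; W {1,2,3,5,6}->{3,5,6} => REVISION
Constraint 4 (Y < V) on D(Y)={2,3,4,5} D(V)={1,4,5}: Y {2,3,4,5}->{2,3,4}; V {1,4,5}->{4,5} => REVISION
Total revisions = 3

Answer: 3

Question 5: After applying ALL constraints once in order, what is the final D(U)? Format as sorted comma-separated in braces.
Answer: {3,4,6,7}

Derivation:
Constraint 1 (W != U) on D(W)={1,2,3,5,6,7} D(U)={3,4,6,7}: no change
Constraint 2 (W < Y) on D(W)={1,2,3,5,6,7} D(Y)={2,3,4,5,6,7}: W {1,2,3,5,6,7}->{1,2,3,5,6}
Constraint 3 (Y < W) on D(Y)={2,3,4,5,6,7} D(W)={1,2,3,5,6}: Y {2,3,4,5,6,7}->{2,3,4,5}; W {1,2,3,5,6}->{3,5,6}
Constraint 4 (Y < V) on D(Y)={2,3,4,5} D(V)={1,4,5}: Y {2,3,4,5}->{2,3,4}; V {1,4,5}->{4,5}
So after all 4 constraints: D(U) = {3,4,6,7}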